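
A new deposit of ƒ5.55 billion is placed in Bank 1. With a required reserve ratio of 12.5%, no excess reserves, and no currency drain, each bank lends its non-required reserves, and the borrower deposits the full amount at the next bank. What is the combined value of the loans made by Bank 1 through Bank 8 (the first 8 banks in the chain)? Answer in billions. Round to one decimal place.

ƒ25.5 billion

Bank i lends (1 − rr)^i of the original deposit: Bank 1 lends 5.55·0.8750 ≈ 4.8563, Bank 2 lends 5.55·0.8750² ≈ 4.2492, and so on.
Summing a geometric series: total = 5.55·[0.8750·(1 − 0.8750^8) / (1 − 0.8750)] ≈ 25.5008 billion.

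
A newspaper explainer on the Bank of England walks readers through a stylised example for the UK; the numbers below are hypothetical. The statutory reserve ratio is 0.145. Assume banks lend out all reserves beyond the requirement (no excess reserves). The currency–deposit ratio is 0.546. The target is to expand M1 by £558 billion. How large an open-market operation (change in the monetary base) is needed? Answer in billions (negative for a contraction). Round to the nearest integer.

The money multiplier is m = (1 + c) / (rr + c) = (1 + 0.546) / (0.145 + 0.546) ≈ 2.2373.
ΔMB = ΔM / m = (+558) / 2.2373 ≈ 249.4078 billion.

£249 billion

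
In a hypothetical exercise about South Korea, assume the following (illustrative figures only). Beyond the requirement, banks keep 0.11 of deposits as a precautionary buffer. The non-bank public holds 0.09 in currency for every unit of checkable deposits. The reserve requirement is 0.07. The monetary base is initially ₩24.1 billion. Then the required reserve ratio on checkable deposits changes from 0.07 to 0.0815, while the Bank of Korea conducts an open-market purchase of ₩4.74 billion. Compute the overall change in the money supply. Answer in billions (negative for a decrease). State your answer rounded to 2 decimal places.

Before: m₁ = (1 + 0.09) / (0.07 + 0.11 + 0.09) ≈ 4.03704, MB₁ = 24.1, so M₁ = 4.03704 × 24.1 ≈ 97.2927 billion.
After: m₂ = (1 + 0.09) / (0.0815 + 0.11 + 0.09) ≈ 3.87211, MB₂ = 24.1 + 4.74 = 28.84, so M₂ = 3.87211 × 28.84 ≈ 111.6717 billion.
ΔM = M₂ − M₁ = 111.6717 − 97.2927 = 14.379 billion.

₩14.38 billion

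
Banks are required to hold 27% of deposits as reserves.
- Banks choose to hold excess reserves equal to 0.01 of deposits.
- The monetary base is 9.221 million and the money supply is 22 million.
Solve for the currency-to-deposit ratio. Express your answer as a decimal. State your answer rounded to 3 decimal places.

0.240

Using m = M/MB = 22/9.221 ≈ 2.385858. From m = (1 + c)/(c + rr + e), rearranging gives 1 + c = m·(c + rr + e), so c·(1 − m) = m·(rr + e) − 1.
Hence c = [m·(rr + e) − 1]/(1 − m) = [2.385858 × (0.27 + 0.01) − 1] / (1 − 2.385858) ≈ 0.239534.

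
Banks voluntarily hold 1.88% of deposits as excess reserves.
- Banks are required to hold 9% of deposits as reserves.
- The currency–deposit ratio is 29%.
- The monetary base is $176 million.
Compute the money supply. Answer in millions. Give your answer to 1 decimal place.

$569.3 million

The money multiplier is m = (1 + c) / (rr + e + c) = (1 + 0.29) / (0.09 + 0.0188 + 0.29) ≈ 3.23470.
So M = m × MB = 3.23470 × 176 = 569.3072 million.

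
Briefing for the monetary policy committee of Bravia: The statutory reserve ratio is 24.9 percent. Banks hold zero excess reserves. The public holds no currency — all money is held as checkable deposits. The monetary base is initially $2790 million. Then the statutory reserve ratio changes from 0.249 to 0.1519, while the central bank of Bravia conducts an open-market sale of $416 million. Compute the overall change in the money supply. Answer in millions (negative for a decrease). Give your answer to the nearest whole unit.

$4424 million

Before: m₁ = 1 / (0.249) ≈ 4.01606, MB₁ = 2790, so M₁ = 4.01606 × 2790 = 11204.8074 million.
After: m₂ = 1 / (0.1519) ≈ 6.58328, MB₂ = 2790 − 416 = 2374, so M₂ = 6.58328 × 2374 ≈ 15628.7067 million.
ΔM = M₂ − M₁ = 15628.7067 − 11204.8074 = 4423.8993 million.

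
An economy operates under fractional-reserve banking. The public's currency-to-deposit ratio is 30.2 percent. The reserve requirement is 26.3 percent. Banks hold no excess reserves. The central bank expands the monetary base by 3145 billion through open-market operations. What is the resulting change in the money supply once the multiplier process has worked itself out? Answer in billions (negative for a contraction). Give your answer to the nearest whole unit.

The money multiplier is m = (1 + c) / (rr + c) = (1 + 0.302) / (0.263 + 0.302) ≈ 2.30442.
The purchase adds 3145 billion of base, so ΔM = m × ΔMB = 2.30442 × (+3145) = 7247.4009 billion.

7247 billion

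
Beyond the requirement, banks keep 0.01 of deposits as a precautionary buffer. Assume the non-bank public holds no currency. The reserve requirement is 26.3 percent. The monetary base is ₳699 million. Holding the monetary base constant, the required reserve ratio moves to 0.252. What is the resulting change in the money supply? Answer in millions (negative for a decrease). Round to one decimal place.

₳107.5 million

Initially m₁ = 1 / (0.263 + 0.01) ≈ 3.66300, so M₁ = 3.66300 × 699 = 2560.437 million.
After the change m₂ = 1 / (0.252 + 0.01) ≈ 3.81679, so M₂ = 3.81679 × 699 ≈ 2667.9362 million.
ΔM = M₂ − M₁ = 2667.9362 − 2560.437 = 107.4992 million.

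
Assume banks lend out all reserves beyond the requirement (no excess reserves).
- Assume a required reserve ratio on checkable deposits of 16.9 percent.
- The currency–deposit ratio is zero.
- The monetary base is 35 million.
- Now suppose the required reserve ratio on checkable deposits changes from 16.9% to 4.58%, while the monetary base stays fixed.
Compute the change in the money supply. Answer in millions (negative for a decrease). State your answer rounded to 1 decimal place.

557.1 million

Initially m₁ = 1 / (0.169) ≈ 5.9172, so M₁ = 5.9172 × 35 = 207.102 million.
After the change m₂ = 1 / (0.0458) ≈ 21.8341, so M₂ = 21.8341 × 35 = 764.1935 million.
ΔM = M₂ − M₁ = 764.1935 − 207.102 = 557.0915 million.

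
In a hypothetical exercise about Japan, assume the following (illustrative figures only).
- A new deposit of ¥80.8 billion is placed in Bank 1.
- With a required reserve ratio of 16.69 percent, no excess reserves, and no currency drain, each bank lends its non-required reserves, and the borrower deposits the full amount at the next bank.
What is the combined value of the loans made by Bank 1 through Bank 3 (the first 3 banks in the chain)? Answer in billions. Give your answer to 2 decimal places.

Bank i lends (1 − rr)^i of the original deposit: Bank 1 lends 80.8·0.8331 ≈ 67.3145, Bank 2 lends 80.8·0.8331² ≈ 56.0797, and so on.
Summing a geometric series: total = 80.8·[0.8331·(1 − 0.8331^3) / (1 − 0.8331)] ≈ 170.1142 billion.

¥170.11 billion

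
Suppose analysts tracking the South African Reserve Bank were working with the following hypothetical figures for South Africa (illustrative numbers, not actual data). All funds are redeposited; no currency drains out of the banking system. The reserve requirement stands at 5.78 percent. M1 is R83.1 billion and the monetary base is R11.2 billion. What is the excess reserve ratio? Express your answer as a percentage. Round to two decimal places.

Using m = M/MB = 83.1/11.2 ≈ 7.419643. Since m = (1 + c)/(c + rr + e), the denominator satisfies c + rr + e = (1 + c)/m = (1 + 0) / 7.419643 ≈ 0.134777.
With c = 0 and rr = 0.0578, the excess reserve ratio is 0.134777 − 0 − 0.0578 = 0.076977.

7.70%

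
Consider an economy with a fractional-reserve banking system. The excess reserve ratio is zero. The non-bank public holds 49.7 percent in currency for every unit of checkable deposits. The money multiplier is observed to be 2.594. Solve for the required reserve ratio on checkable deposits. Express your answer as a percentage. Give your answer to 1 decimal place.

8.0%

Using m = 2.594. Since m = (1 + c)/(c + rr + e), the denominator satisfies c + rr + e = (1 + c)/m = (1 + 0.497) / 2.594 ≈ 0.577101.
With c = 0.497 and e = 0, the required reserve ratio on checkable deposits is 0.577101 − 0.497 − 0 = 0.080101.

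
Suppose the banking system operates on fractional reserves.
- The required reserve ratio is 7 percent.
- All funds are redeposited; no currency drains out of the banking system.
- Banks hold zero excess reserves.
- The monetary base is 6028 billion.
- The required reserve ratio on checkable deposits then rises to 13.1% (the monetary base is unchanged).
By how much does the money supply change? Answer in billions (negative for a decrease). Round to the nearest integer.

Initially m₁ = 1 / (0.07) ≈ 14.28571, so M₁ = 14.28571 × 6028 ≈ 86114.2599 billion.
After the change m₂ = 1 / (0.131) ≈ 7.63359, so M₂ = 7.63359 × 6028 ≈ 46015.2805 billion.
ΔM = M₂ − M₁ = 46015.2805 − 86114.2599 = -40098.9794 billion.

-40099 billion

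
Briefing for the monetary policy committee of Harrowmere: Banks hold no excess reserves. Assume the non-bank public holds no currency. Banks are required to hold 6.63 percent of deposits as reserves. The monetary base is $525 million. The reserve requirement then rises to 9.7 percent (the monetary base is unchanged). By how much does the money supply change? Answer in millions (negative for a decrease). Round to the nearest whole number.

Initially m₁ = 1 / (0.0663) ≈ 15.0830, so M₁ = 15.0830 × 525 = 7918.575 million.
After the change m₂ = 1 / (0.097) ≈ 10.3093, so M₂ = 10.3093 × 525 = 5412.3825 million.
ΔM = M₂ − M₁ = 5412.3825 − 7918.575 = -2506.1925 million.

-2506 million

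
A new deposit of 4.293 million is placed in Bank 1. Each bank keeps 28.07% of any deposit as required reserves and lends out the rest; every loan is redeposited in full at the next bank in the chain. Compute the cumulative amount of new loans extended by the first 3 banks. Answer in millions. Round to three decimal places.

Bank i lends (1 − rr)^i of the original deposit: Bank 1 lends 4.293·0.7193 ≈ 3.0880, Bank 2 lends 4.293·0.7193² ≈ 2.2212, and so on.
Summing a geometric series: total = 4.293·[0.7193·(1 − 0.7193^3) / (1 − 0.7193)] ≈ 6.9068 million.

6.907 million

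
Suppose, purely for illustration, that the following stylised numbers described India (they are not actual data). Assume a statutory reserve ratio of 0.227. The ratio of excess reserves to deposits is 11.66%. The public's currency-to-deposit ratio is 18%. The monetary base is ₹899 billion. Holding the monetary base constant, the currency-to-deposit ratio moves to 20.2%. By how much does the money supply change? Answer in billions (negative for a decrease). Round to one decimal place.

-45.4 billion

Initially m₁ = (1 + 0.18) / (0.227 + 0.1166 + 0.18) ≈ 2.25363, so M₁ = 2.25363 × 899 ≈ 2026.0134 billion.
After the change m₂ = (1 + 0.202) / (0.227 + 0.1166 + 0.202) ≈ 2.20308, so M₂ = 2.20308 × 899 ≈ 1980.5689 billion.
ΔM = M₂ − M₁ = 1980.5689 − 2026.0134 = -45.4445 billion.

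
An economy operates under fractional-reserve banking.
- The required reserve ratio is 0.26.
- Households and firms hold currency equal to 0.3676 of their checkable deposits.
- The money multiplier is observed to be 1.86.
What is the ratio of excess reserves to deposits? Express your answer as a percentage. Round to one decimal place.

Using m = 1.86. Since m = (1 + c)/(c + rr + e), the denominator satisfies c + rr + e = (1 + c)/m = (1 + 0.3676) / 1.86 ≈ 0.735269.
With c = 0.3676 and rr = 0.26, the ratio of excess reserves to deposits is 0.735269 − 0.3676 − 0.26 = 0.107669.

10.8%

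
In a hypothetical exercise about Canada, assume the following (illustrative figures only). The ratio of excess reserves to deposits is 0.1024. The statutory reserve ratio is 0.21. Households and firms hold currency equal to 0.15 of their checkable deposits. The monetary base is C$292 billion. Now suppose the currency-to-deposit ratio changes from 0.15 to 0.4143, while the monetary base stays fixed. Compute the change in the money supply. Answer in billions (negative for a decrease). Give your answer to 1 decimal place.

-157.9 billion

Initially m₁ = (1 + 0.15) / (0.21 + 0.1024 + 0.15) ≈ 2.48702, so M₁ = 2.48702 × 292 ≈ 726.2098 billion.
After the change m₂ = (1 + 0.4143) / (0.21 + 0.1024 + 0.4143) ≈ 1.94620, so M₂ = 1.94620 × 292 = 568.2904 billion.
ΔM = M₂ − M₁ = 568.2904 − 726.2098 = -157.9194 billion.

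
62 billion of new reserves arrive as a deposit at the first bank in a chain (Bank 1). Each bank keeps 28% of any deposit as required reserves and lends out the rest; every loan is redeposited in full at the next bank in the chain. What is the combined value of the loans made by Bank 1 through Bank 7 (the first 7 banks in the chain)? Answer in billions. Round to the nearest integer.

Bank i lends (1 − rr)^i of the original deposit: Bank 1 lends 62·0.7200 = 44.6400, Bank 2 lends 62·0.7200² = 32.1408, and so on.
Summing a geometric series: total = 62·[0.7200·(1 − 0.7200^7) / (1 − 0.7200)] ≈ 143.4369 billion.

143 billion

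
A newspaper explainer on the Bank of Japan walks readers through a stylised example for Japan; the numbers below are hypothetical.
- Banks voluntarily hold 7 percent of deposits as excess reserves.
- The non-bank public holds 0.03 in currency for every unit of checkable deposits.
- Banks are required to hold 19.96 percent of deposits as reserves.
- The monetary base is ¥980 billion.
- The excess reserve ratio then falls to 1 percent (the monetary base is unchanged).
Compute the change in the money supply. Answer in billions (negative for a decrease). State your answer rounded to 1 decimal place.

¥843.7 billion

Initially m₁ = (1 + 0.03) / (0.1996 + 0.07 + 0.03) ≈ 3.43792, so M₁ = 3.43792 × 980 = 3369.1616 billion.
After the change m₂ = (1 + 0.03) / (0.1996 + 0.01 + 0.03) ≈ 4.29883, so M₂ = 4.29883 × 980 = 4212.8534 billion.
ΔM = M₂ − M₁ = 4212.8534 − 3369.1616 = 843.6918 billion.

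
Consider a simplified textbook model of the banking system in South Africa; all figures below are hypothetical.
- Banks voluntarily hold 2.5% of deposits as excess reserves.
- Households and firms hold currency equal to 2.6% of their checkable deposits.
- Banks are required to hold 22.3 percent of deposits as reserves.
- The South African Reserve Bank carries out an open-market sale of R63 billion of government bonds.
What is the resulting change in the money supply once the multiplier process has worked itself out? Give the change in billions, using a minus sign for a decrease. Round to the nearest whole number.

-236 billion

The money multiplier is m = (1 + c) / (rr + e + c) = (1 + 0.026) / (0.223 + 0.025 + 0.026) ≈ 3.7445.
The sale removes 63 billion of base, so ΔM = m × ΔMB = 3.7445 × (−63) = -235.9035 billion.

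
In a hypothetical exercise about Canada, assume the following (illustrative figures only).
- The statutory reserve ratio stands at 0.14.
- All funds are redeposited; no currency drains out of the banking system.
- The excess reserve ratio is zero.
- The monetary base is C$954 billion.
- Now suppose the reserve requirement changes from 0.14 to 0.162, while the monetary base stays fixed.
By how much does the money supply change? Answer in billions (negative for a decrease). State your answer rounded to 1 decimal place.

Initially m₁ = 1 / (0.14) ≈ 7.14286, so M₁ = 7.14286 × 954 ≈ 6814.2884 billion.
After the change m₂ = 1 / (0.162) ≈ 6.17284, so M₂ = 6.17284 × 954 ≈ 5888.8894 billion.
ΔM = M₂ − M₁ = 5888.8894 − 6814.2884 = -925.399 billion.

-925.4 billion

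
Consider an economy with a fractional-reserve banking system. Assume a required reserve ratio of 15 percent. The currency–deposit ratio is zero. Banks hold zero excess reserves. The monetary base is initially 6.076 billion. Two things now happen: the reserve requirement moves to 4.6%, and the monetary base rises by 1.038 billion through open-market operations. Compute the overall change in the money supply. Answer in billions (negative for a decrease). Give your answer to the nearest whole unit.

Before: m₁ = 1 / (0.15) ≈ 6.6667, MB₁ = 6.076, so M₁ = 6.6667 × 6.076 ≈ 40.5069 billion.
After: m₂ = 1 / (0.046) ≈ 21.7391, MB₂ = 6.076 + 1.038 = 7.114, so M₂ = 21.7391 × 7.114 ≈ 154.652 billion.
ΔM = M₂ − M₁ = 154.652 − 40.5069 = 114.1451 billion.

114 billion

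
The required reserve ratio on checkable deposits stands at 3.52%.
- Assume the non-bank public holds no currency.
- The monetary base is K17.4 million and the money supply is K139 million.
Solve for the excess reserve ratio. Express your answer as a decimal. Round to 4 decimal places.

0.0900

Using m = M/MB = 139/17.4 ≈ 7.988506. Since m = (1 + c)/(c + rr + e), the denominator satisfies c + rr + e = (1 + c)/m = (1 + 0) / 7.988506 ≈ 0.125180.
With c = 0 and rr = 0.0352, the excess reserve ratio is 0.125180 − 0 − 0.0352 = 0.08998.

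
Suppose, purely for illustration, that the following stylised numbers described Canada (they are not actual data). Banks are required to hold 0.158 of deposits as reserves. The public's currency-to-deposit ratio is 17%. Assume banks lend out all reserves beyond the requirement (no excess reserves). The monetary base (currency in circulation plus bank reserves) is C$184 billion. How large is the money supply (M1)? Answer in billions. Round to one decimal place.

The money multiplier is m = (1 + c) / (rr + c) = (1 + 0.17) / (0.158 + 0.17) ≈ 3.56707.
So M = m × MB = 3.56707 × 184 ≈ 656.3409 billion.

C$656.3 billion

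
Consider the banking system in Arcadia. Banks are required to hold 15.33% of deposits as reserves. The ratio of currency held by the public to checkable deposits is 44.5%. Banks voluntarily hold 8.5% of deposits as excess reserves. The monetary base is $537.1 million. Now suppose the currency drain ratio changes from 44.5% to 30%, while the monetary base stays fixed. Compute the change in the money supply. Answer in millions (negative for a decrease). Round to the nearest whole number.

Initially m₁ = (1 + 0.445) / (0.1533 + 0.085 + 0.445) ≈ 2.1147, so M₁ = 2.1147 × 537.1 ≈ 1135.8054 million.
After the change m₂ = (1 + 0.3) / (0.1533 + 0.085 + 0.3) ≈ 2.4150, so M₂ = 2.4150 × 537.1 = 1297.0965 million.
ΔM = M₂ − M₁ = 1297.0965 − 1135.8054 = 161.2911 million.

$161 million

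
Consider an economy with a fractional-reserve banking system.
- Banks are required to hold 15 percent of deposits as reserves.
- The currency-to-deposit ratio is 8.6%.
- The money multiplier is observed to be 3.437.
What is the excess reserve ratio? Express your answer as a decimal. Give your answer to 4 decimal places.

0.0800

Using m = 3.437. Since m = (1 + c)/(c + rr + e), the denominator satisfies c + rr + e = (1 + c)/m = (1 + 0.086) / 3.437 ≈ 0.315973.
With c = 0.086 and rr = 0.15, the excess reserve ratio is 0.315973 − 0.086 − 0.15 = 0.079973.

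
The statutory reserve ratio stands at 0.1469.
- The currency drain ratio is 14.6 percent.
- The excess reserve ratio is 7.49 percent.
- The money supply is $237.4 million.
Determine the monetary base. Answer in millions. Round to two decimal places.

$76.19 million

The money multiplier is m = (1 + c) / (rr + e + c) = (1 + 0.146) / (0.1469 + 0.0749 + 0.146) ≈ 3.115824.
MB = M / m = 237.4 / 3.115824 ≈ 76.1917 million.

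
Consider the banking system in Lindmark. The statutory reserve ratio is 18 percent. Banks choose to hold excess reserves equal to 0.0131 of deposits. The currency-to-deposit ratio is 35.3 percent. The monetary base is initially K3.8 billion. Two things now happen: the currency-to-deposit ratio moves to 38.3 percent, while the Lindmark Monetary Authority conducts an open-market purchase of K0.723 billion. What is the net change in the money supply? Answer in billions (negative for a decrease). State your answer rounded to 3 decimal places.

Before: m₁ = (1 + 0.353) / (0.18 + 0.0131 + 0.353) ≈ 2.47757, MB₁ = 3.8, so M₁ = 2.47757 × 3.8 ≈ 9.4148 billion.
After: m₂ = (1 + 0.383) / (0.18 + 0.0131 + 0.383) ≈ 2.40062, MB₂ = 3.8 + 0.723 = 4.523, so M₂ = 2.40062 × 4.523 ≈ 10.858 billion.
ΔM = M₂ − M₁ = 10.858 − 9.4148 = 1.4432 billion.

K1.443 billion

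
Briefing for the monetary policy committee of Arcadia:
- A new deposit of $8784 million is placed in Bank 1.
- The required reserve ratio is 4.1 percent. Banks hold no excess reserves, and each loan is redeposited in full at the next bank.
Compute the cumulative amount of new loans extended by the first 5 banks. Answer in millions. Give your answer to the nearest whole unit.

Bank i lends (1 − rr)^i of the original deposit: Bank 1 lends 8784·0.9590 = 8423.8560, Bank 2 lends 8784·0.9590² ≈ 8078.4779, and so on.
Summing a geometric series: total = 8784·[0.9590·(1 − 0.9590^5) / (1 − 0.9590)] ≈ 38804.2250 million.

$38804 million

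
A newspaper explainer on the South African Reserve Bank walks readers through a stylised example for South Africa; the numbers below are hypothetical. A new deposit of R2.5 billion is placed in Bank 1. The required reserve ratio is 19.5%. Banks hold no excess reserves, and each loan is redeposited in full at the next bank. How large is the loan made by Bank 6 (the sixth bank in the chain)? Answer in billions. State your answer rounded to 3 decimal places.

Each bank lends a fraction (1 − rr) = 0.8050 of the deposit it receives, so Bank 6 receives 2.5·0.8050^5 and lends 2.5·0.8050^6 ≈ 0.6803 billion.

R0.680 billion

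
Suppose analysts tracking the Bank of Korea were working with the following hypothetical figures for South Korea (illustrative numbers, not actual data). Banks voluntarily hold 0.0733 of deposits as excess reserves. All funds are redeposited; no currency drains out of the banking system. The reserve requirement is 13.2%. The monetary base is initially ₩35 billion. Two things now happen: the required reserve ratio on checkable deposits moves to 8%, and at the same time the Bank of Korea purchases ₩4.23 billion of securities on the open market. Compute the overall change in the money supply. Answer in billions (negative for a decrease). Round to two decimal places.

₩85.42 billion

Before: m₁ = 1 / (0.132 + 0.0733) ≈ 4.87092, MB₁ = 35, so M₁ = 4.87092 × 35 = 170.4822 billion.
After: m₂ = 1 / (0.08 + 0.0733) ≈ 6.52316, MB₂ = 35 + 4.23 = 39.23, so M₂ = 6.52316 × 39.23 ≈ 255.9036 billion.
ΔM = M₂ − M₁ = 255.9036 − 170.4822 = 85.4214 billion.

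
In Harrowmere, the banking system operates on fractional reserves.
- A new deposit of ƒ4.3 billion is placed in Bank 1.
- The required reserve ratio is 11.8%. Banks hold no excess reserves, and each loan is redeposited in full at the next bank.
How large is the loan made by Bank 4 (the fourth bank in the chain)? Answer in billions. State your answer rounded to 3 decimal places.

Each bank lends a fraction (1 − rr) = 0.8820 of the deposit it receives, so Bank 4 receives 4.3·0.8820^3 and lends 4.3·0.8820^4 ≈ 2.6022 billion.

ƒ2.602 billion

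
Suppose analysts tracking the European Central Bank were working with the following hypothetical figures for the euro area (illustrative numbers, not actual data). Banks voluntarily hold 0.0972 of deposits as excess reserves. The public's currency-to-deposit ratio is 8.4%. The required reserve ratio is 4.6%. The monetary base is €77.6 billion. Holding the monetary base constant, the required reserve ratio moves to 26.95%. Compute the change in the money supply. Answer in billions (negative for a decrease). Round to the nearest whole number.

Initially m₁ = (1 + 0.084) / (0.046 + 0.0972 + 0.084) ≈ 4.7711, so M₁ = 4.7711 × 77.6 ≈ 370.2374 billion.
After the change m₂ = (1 + 0.084) / (0.2695 + 0.0972 + 0.084) ≈ 2.4051, so M₂ = 2.4051 × 77.6 ≈ 186.6358 billion.
ΔM = M₂ − M₁ = 186.6358 − 370.2374 = -183.6016 billion.

-184 billion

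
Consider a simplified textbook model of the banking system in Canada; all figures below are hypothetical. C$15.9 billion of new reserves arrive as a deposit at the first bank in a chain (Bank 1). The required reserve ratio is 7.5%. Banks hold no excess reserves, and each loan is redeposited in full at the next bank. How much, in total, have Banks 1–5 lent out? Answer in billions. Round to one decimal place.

C$63.3 billion

Bank i lends (1 − rr)^i of the original deposit: Bank 1 lends 15.9·0.9250 = 14.7075, Bank 2 lends 15.9·0.9250² ≈ 13.6044, and so on.
Summing a geometric series: total = 15.9·[0.9250·(1 − 0.9250^5) / (1 − 0.9250)] ≈ 63.3036 billion.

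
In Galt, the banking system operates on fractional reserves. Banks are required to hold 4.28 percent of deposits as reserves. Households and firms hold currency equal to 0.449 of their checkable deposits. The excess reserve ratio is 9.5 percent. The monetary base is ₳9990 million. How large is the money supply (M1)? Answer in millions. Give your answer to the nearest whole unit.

The money multiplier is m = (1 + c) / (rr + e + c) = (1 + 0.449) / (0.0428 + 0.095 + 0.449) ≈ 2.46933.
So M = m × MB = 2.46933 × 9990 = 24668.6067 million.

₳24669 million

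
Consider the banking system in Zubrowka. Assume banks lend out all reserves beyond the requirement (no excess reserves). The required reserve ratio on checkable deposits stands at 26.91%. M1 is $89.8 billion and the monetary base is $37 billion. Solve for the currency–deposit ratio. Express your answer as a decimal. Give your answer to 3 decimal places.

Using m = M/MB = 89.8/37 ≈ 2.427027. From m = (1 + c)/(c + rr + e), rearranging gives 1 + c = m·(c + rr + e), so c·(1 − m) = m·(rr + e) − 1.
Hence c = [m·(rr + e) − 1]/(1 − m) = [2.427027 × (0.2691 + 0) − 1] / (1 − 2.427027) ≈ 0.243084.

0.243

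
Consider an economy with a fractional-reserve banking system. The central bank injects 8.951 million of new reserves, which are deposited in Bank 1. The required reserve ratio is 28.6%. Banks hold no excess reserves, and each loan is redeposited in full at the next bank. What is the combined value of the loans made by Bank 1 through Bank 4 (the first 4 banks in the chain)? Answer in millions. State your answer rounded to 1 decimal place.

Bank i lends (1 − rr)^i of the original deposit: Bank 1 lends 8.951·0.7140 ≈ 6.3910, Bank 2 lends 8.951·0.7140² ≈ 4.5632, and so on.
Summing a geometric series: total = 8.951·[0.7140·(1 − 0.7140^4) / (1 − 0.7140)] ≈ 16.5386 million.

16.5 million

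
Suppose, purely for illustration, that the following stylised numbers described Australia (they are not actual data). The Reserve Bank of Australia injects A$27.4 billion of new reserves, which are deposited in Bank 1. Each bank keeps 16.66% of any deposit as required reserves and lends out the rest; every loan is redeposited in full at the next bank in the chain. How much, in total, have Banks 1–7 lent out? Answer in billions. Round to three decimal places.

Bank i lends (1 − rr)^i of the original deposit: Bank 1 lends 27.4·0.8334 ≈ 22.8352, Bank 2 lends 27.4·0.8334² ≈ 19.0308, and so on.
Summing a geometric series: total = 27.4·[0.8334·(1 − 0.8334^7) / (1 − 0.8334)] ≈ 98.7918 billion.

A$98.792 billion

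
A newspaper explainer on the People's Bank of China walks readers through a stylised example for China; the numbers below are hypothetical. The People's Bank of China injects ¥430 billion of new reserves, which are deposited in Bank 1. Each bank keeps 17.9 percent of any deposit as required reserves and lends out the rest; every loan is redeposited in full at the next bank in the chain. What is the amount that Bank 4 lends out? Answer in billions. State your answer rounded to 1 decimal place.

¥195.4 billion

Each bank lends a fraction (1 − rr) = 0.8210 of the deposit it receives, so Bank 4 receives 430·0.8210^3 and lends 430·0.8210^4 ≈ 195.3624 billion.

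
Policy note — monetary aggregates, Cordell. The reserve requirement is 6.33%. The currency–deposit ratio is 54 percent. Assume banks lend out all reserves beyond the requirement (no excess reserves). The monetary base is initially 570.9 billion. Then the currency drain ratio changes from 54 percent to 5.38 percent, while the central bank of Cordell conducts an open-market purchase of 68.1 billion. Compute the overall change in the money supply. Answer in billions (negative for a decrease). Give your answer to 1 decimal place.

4293.2 billion

Before: m₁ = (1 + 0.54) / (0.0633 + 0.54) ≈ 2.55263, MB₁ = 570.9, so M₁ = 2.55263 × 570.9 ≈ 1457.2965 billion.
After: m₂ = (1 + 0.0538) / (0.0633 + 0.0538) ≈ 8.99915, MB₂ = 570.9 + 68.1 = 639, so M₂ = 8.99915 × 639 ≈ 5750.4569 billion.
ΔM = M₂ − M₁ = 5750.4569 − 1457.2965 = 4293.1604 billion.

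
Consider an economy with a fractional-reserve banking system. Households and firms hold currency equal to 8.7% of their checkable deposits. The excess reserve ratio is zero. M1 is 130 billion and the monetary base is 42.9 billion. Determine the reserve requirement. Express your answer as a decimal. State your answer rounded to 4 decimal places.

Using m = M/MB = 130/42.9 ≈ 3.030303. Since m = (1 + c)/(c + rr + e), the denominator satisfies c + rr + e = (1 + c)/m = (1 + 0.087) / 3.030303 ≈ 0.358710.
With c = 0.087 and e = 0, the reserve requirement is 0.358710 − 0.087 − 0 = 0.27171.

0.2717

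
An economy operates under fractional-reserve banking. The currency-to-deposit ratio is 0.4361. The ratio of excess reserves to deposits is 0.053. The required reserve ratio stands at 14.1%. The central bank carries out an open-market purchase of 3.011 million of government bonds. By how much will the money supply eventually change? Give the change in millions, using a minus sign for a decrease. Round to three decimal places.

6.863 million

The money multiplier is m = (1 + c) / (rr + e + c) = (1 + 0.4361) / (0.141 + 0.053 + 0.4361) ≈ 2.27916.
The purchase adds 3.011 million of base, so ΔM = m × ΔMB = 2.27916 × (+3.011) ≈ 6.8626 million.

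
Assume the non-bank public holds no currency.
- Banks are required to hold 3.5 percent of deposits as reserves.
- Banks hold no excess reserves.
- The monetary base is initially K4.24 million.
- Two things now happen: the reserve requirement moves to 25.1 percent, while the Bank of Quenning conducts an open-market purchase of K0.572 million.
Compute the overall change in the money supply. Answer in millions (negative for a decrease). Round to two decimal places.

Before: m₁ = 1 / (0.035) ≈ 28.5714, MB₁ = 4.24, so M₁ = 28.5714 × 4.24 ≈ 121.1427 million.
After: m₂ = 1 / (0.251) ≈ 3.9841, MB₂ = 4.24 + 0.572 = 4.812, so M₂ = 3.9841 × 4.812 ≈ 19.1715 million.
ΔM = M₂ − M₁ = 19.1715 − 121.1427 = -101.9712 million.

-101.97 million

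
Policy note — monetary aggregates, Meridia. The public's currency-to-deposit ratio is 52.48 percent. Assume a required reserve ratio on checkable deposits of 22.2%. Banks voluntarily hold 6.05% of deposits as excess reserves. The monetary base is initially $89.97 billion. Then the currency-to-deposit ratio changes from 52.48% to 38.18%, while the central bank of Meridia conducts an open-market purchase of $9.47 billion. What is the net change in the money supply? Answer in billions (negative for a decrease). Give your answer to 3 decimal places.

Before: m₁ = (1 + 0.5248) / (0.222 + 0.0605 + 0.5248) ≈ 1.888765, MB₁ = 89.97, so M₁ = 1.888765 × 89.97 ≈ 169.9322 billion.
After: m₂ = (1 + 0.3818) / (0.222 + 0.0605 + 0.3818) ≈ 2.080084, MB₂ = 89.97 + 9.47 = 99.44, so M₂ = 2.080084 × 99.44 ≈ 206.8436 billion.
ΔM = M₂ − M₁ = 206.8436 − 169.9322 = 36.9114 billion.

$36.911 billion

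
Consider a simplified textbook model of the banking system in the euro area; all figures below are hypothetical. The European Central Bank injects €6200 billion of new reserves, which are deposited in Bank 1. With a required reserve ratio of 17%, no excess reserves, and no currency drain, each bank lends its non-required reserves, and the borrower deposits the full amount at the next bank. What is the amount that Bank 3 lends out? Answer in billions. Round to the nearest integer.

Each bank lends a fraction (1 − rr) = 0.8300 of the deposit it receives, so Bank 3 receives 6200·0.8300^2 and lends 6200·0.8300^3 = 3545.0794 billion.

€3545 billion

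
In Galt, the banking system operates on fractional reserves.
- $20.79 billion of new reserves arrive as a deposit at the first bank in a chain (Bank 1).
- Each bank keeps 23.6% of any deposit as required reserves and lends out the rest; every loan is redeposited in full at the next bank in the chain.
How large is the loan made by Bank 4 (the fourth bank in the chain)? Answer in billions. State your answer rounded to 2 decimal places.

Each bank lends a fraction (1 − rr) = 0.7640 of the deposit it receives, so Bank 4 receives 20.79·0.7640^3 and lends 20.79·0.7640^4 ≈ 7.0832 billion.

$7.08 billion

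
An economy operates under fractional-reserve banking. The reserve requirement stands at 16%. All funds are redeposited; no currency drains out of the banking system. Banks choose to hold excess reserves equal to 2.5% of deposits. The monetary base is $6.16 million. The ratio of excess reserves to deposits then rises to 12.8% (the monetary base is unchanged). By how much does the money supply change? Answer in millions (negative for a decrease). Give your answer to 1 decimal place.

Initially m₁ = 1 / (0.16 + 0.025) ≈ 5.4054, so M₁ = 5.4054 × 6.16 ≈ 33.2973 million.
After the change m₂ = 1 / (0.16 + 0.128) ≈ 3.4722, so M₂ = 3.4722 × 6.16 ≈ 21.3888 million.
ΔM = M₂ − M₁ = 21.3888 − 33.2973 = -11.9085 million.

-11.9 million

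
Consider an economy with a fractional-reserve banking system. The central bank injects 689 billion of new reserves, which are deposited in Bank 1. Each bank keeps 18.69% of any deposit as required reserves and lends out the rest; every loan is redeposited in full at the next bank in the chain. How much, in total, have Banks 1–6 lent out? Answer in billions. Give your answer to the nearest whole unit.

Bank i lends (1 − rr)^i of the original deposit: Bank 1 lends 689·0.8131 = 560.2259, Bank 2 lends 689·0.8131² ≈ 455.5197, and so on.
Summing a geometric series: total = 689·[0.8131·(1 − 0.8131^6) / (1 − 0.8131)] ≈ 2131.2644 billion.

2131 billion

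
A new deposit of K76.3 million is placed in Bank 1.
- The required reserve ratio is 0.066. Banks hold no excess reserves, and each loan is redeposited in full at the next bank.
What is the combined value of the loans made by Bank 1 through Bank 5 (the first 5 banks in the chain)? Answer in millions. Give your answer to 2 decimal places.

Bank i lends (1 − rr)^i of the original deposit: Bank 1 lends 76.3·0.9340 = 71.2642, Bank 2 lends 76.3·0.9340² ≈ 66.5608, and so on.
Summing a geometric series: total = 76.3·[0.9340·(1 − 0.9340^5) / (1 − 0.9340)] ≈ 312.2898 million.

K312.29 million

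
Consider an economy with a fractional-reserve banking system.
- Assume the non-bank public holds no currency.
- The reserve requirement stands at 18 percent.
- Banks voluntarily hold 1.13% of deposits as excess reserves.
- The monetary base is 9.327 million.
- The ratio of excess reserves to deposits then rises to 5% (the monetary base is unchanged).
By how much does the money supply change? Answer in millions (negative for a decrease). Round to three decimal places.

-8.204 million

Initially m₁ = 1 / (0.18 + 0.0113) ≈ 5.22739, so M₁ = 5.22739 × 9.327 ≈ 48.7559 million.
After the change m₂ = 1 / (0.18 + 0.05) ≈ 4.34783, so M₂ = 4.34783 × 9.327 ≈ 40.5522 million.
ΔM = M₂ − M₁ = 40.5522 − 48.7559 = -8.2037 million.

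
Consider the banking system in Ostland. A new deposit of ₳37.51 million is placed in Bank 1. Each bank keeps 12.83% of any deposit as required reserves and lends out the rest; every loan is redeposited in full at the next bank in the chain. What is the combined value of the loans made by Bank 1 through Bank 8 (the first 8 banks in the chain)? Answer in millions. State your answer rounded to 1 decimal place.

Bank i lends (1 − rr)^i of the original deposit: Bank 1 lends 37.51·0.8717 ≈ 32.6975, Bank 2 lends 37.51·0.8717² ≈ 28.5024, and so on.
Summing a geometric series: total = 37.51·[0.8717·(1 − 0.8717^8) / (1 − 0.8717)] ≈ 169.8898 million.

₳169.9 million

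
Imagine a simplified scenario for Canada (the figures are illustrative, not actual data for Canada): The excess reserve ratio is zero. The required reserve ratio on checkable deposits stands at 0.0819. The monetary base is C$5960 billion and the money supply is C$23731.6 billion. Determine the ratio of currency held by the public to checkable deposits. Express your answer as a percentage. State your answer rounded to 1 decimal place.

Using m = M/MB = 23731.6/5960 ≈ 3.981812. From m = (1 + c)/(c + rr + e), rearranging gives 1 + c = m·(c + rr + e), so c·(1 − m) = m·(rr + e) − 1.
Hence c = [m·(rr + e) − 1]/(1 − m) = [3.981812 × (0.0819 + 0) − 1] / (1 − 3.981812) ≈ 0.226000.

22.6%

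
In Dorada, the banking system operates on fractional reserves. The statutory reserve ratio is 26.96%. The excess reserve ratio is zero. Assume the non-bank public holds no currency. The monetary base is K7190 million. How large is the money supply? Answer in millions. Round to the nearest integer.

K26669 million

With no currency drain or excess reserves, the money multiplier is m = 1/rr = 1/0.2696 ≈ 3.70920.
Money supply M = m × MB = 3.70920 × 7190 = 26669.148 million.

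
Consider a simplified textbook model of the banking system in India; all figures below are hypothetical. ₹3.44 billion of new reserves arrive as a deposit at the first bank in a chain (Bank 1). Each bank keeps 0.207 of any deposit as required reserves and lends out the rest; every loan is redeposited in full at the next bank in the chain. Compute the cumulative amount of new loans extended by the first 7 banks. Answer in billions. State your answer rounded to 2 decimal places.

Bank i lends (1 − rr)^i of the original deposit: Bank 1 lends 3.44·0.7930 ≈ 2.7279, Bank 2 lends 3.44·0.7930² ≈ 2.1632, and so on.
Summing a geometric series: total = 3.44·[0.7930·(1 − 0.7930^7) / (1 − 0.7930)] ≈ 10.5796 billion.

₹10.58 billion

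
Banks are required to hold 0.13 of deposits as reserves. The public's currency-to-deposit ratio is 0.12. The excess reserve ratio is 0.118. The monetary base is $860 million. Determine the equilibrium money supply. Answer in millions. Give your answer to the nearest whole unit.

The money multiplier is m = (1 + c) / (rr + e + c) = (1 + 0.12) / (0.13 + 0.118 + 0.12) ≈ 3.0435.
So M = m × MB = 3.0435 × 860 = 2617.41 million.

$2617 million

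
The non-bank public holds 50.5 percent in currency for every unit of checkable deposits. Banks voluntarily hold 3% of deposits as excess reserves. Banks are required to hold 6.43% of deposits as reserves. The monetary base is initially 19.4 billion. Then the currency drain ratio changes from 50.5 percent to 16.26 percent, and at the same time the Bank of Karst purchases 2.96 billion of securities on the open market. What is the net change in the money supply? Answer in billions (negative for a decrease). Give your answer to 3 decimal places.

52.472 billion

Before: m₁ = (1 + 0.505) / (0.0643 + 0.03 + 0.505) ≈ 2.511263, MB₁ = 19.4, so M₁ = 2.511263 × 19.4 ≈ 48.7185 billion.
After: m₂ = (1 + 0.1626) / (0.0643 + 0.03 + 0.1626) ≈ 4.525496, MB₂ = 19.4 + 2.96 = 22.36, so M₂ = 4.525496 × 22.36 ≈ 101.1901 billion.
ΔM = M₂ − M₁ = 101.1901 − 48.7185 = 52.4716 billion.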